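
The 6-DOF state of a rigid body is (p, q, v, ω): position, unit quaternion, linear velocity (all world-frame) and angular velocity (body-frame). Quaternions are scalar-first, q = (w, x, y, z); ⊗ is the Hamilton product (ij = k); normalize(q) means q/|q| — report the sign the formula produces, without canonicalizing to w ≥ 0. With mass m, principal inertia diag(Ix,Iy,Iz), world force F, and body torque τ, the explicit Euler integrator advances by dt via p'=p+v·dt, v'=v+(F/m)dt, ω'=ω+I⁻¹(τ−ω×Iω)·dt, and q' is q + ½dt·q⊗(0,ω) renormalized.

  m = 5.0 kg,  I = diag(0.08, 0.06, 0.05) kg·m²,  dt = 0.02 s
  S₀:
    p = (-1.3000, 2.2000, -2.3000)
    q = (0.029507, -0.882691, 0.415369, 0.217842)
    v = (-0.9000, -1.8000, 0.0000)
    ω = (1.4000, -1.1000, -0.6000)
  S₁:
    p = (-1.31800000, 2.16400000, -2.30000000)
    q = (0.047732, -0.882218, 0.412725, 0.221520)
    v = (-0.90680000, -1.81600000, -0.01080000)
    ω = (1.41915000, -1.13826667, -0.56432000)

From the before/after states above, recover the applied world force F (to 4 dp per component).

velocity change Δv = (-0.00680000, -0.01600000, -0.01080000)
F = m·Δv/dt = (-1.7000, -4.0000, -2.7000)

F = (-1.7000, -4.0000, -2.7000)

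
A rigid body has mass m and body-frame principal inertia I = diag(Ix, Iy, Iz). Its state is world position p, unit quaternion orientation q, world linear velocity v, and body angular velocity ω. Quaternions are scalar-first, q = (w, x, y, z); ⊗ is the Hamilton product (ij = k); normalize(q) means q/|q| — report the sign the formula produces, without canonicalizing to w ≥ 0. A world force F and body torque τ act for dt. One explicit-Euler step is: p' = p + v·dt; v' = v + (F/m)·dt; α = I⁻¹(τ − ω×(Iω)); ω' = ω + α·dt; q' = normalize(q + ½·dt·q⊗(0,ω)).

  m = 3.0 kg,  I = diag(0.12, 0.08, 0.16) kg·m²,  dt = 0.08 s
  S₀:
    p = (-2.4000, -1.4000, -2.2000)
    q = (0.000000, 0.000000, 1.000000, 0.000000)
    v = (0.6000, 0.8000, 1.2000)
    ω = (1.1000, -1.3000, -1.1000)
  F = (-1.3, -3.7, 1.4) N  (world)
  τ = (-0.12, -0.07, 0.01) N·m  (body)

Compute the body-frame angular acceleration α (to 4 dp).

precession coupling ω×(Iω) = (0.1144, 0.0484, 0.0572)
angular accel α = (-1.9533, -1.4800, -0.2950)

α = (-1.9533, -1.4800, -0.2950)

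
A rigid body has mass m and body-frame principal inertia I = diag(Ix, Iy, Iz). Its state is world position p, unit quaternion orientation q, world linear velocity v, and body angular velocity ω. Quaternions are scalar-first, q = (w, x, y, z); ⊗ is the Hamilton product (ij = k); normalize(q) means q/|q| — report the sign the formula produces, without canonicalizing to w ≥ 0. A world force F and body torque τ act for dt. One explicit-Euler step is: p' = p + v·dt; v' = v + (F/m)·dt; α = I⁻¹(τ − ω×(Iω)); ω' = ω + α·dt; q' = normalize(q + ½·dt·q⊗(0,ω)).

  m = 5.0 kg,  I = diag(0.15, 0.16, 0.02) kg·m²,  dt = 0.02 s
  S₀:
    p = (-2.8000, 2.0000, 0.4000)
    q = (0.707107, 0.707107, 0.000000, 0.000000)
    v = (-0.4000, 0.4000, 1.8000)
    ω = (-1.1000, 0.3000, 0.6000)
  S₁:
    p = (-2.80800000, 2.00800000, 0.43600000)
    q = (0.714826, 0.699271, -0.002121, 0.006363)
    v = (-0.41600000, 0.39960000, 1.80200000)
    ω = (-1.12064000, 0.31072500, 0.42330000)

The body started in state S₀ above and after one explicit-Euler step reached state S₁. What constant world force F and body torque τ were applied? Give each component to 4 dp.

velocity change Δv = (-0.01600000, -0.00040000, 0.00200000)
m·(v₁−v₀)/dt = (-4.0000, -0.1000, 0.5000)
Δω = ω₁−ω₀ = (-0.02064000, 0.01072500, -0.17670000)
precession coupling = (-0.0252, -0.0858, -0.0033)
applied torque τ = (-0.1800, 0.0000, -0.1800)

F = (-4.0000, -0.1000, 0.5000)
τ = (-0.1800, 0.0000, -0.1800)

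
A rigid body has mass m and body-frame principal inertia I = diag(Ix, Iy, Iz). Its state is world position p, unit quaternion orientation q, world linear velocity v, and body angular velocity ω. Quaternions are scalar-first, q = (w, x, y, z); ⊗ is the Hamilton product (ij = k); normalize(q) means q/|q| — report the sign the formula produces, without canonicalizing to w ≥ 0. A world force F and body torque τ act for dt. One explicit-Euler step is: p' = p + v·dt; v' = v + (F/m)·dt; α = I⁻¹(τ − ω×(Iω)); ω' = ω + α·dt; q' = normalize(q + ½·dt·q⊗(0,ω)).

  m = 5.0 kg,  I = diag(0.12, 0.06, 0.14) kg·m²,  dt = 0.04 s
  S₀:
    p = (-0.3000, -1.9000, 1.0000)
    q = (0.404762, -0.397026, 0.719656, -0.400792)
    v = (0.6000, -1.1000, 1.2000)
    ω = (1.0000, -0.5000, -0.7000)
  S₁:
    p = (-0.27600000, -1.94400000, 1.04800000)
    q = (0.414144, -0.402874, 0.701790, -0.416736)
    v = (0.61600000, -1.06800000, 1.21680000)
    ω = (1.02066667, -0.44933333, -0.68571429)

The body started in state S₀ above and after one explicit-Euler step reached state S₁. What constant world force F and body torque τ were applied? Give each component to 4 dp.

F = (2.0000, 4.0000, 2.1000)
τ = (0.0900, 0.0900, 0.0800)

v₁ − v₀ = (0.01600000, 0.03200000, 0.01680000)
m·(v₁−v₀)/dt = (2.0000, 4.0000, 2.1000)
rate change Δω = (0.02066667, 0.05066667, 0.01428571)
gyro term ω₀×Iω₀ = (0.0280, 0.0140, 0.0300)
applied torque τ = (0.0900, 0.0900, 0.0800)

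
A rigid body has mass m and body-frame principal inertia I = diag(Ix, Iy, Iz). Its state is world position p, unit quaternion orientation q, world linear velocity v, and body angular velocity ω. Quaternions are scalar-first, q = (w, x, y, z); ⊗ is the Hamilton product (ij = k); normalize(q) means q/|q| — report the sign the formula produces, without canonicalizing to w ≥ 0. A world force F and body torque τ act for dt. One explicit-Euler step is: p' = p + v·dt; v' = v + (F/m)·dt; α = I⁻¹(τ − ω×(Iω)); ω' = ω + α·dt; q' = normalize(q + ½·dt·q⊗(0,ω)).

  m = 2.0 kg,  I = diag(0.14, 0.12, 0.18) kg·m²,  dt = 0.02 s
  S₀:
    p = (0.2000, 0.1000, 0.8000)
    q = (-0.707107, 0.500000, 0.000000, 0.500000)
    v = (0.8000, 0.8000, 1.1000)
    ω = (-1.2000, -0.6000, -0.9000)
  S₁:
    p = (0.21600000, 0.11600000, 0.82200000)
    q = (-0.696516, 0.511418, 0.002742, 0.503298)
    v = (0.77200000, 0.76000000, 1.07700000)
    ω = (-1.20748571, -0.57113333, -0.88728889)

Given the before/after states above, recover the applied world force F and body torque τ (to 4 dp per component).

F = (-2.8000, -4.0000, -2.3000)
τ = (-0.0200, 0.1300, 0.1000)

Δv = v₁−v₀ = (-0.02800000, -0.04000000, -0.02300000)
F = m·Δv/dt = (-2.8000, -4.0000, -2.3000)
rate change Δω = (-0.00748571, 0.02886667, 0.01271111)
ω₀×(Iω₀) = (0.0324, -0.0432, -0.0144)
I·α + gyro = (-0.0200, 0.1300, 0.1000)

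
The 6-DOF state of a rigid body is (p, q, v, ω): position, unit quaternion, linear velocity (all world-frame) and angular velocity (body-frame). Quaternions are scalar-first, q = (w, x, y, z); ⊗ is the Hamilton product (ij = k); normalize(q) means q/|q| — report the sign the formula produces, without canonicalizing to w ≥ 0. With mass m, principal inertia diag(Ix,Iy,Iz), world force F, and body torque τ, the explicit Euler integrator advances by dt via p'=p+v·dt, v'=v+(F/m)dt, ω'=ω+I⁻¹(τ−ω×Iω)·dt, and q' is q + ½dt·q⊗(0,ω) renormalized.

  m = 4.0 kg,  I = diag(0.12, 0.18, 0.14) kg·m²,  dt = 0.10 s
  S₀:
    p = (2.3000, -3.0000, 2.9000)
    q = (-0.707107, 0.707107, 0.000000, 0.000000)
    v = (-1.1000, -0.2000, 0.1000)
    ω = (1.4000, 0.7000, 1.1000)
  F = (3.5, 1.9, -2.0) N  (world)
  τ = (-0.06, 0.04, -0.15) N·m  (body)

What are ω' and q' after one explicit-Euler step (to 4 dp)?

ω×(Iω) gyroscopic = (-0.0308, -0.0308, 0.0588)
α = I⁻¹(τ − ω×Iω) = (-0.2433, 0.3933, -1.4914)
new body rate ω' = (1.3757, 0.7393, 0.9509)
Hamilton product q⊗(0,ω) = (-0.9899498, -0.9899498, -1.2727926, -0.2828428)
updated quaternion q' = (-0.7532, 0.6546, -0.0634, -0.0141)

ω' = (1.3757, 0.7393, 0.9509)
q' = (-0.7532, 0.6546, -0.0634, -0.0141)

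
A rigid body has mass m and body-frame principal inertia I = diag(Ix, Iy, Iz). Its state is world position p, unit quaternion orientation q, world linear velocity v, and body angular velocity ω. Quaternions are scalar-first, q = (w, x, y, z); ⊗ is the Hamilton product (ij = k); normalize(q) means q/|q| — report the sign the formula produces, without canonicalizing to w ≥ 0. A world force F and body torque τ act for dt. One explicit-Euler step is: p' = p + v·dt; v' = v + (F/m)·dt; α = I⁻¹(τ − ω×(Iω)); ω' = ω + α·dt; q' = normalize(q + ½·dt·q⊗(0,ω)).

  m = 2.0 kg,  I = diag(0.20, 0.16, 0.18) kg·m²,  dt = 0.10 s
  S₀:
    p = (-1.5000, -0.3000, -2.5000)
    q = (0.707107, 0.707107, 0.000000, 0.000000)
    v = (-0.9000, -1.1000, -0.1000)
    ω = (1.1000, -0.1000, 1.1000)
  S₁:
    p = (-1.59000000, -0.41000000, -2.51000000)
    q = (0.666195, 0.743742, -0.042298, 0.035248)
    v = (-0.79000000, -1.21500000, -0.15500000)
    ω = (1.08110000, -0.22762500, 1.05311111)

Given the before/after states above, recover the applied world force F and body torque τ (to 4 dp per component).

velocity change Δv = (0.11000000, -0.11500000, -0.05500000)
m·(v₁−v₀)/dt = (2.2000, -2.3000, -1.1000)
ω₁ − ω₀ = (-0.01890000, -0.12762500, -0.04688889)
ω₀×(Iω₀) = (-0.0022, 0.0242, 0.0044)
applied torque τ = (-0.0400, -0.1800, -0.0800)

F = (2.2000, -2.3000, -1.1000)
τ = (-0.0400, -0.1800, -0.0800)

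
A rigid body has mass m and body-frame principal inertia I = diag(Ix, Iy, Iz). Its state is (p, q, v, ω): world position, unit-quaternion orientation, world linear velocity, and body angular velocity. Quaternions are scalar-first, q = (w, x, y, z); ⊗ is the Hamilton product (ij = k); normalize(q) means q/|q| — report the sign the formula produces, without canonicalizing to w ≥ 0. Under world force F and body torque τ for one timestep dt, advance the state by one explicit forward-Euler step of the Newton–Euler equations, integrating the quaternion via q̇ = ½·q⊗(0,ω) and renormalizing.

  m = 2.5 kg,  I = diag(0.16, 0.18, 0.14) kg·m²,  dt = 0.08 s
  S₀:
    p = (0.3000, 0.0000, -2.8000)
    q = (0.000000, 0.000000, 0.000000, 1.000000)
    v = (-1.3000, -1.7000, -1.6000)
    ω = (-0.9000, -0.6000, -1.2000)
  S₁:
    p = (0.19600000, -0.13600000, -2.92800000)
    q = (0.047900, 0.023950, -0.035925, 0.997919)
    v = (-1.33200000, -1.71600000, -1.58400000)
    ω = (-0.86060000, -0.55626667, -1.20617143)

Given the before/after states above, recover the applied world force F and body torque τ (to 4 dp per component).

F = (-1.0000, -0.5000, 0.5000)
τ = (0.0500, 0.1200, 0.0000)

Δω = ω₁−ω₀ = (0.03940000, 0.04373333, -0.00617143)
τ = I·(Δω/dt) + ω₀×(Iω₀) = (0.0500, 0.1200, 0.0000)
velocity change Δv = (-0.03200000, -0.01600000, 0.01600000)
F = m·Δv/dt = (-1.0000, -0.5000, 0.5000)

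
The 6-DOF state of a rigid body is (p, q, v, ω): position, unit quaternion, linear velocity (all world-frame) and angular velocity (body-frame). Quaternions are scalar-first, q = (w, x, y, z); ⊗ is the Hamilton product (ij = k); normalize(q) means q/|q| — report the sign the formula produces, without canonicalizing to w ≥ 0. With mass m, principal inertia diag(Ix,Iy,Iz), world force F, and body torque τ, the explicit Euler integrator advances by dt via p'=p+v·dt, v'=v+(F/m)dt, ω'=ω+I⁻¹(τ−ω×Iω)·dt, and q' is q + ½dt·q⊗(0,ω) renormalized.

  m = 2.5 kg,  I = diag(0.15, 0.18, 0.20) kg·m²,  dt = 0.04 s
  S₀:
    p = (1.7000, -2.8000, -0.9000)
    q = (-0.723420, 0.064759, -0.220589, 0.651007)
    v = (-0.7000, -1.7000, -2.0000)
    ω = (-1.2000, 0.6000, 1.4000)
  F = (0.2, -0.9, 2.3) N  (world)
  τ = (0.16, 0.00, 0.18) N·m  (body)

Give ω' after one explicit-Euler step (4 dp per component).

ω' = (-1.1618, 0.5813, 1.4403)

gyro term ω×Iω = (0.0168, 0.0840, -0.0216)
α = I⁻¹(τ − ω×Iω) = (0.9547, -0.4667, 1.0080)
ω + α·dt = (-1.1618, 0.5813, 1.4403)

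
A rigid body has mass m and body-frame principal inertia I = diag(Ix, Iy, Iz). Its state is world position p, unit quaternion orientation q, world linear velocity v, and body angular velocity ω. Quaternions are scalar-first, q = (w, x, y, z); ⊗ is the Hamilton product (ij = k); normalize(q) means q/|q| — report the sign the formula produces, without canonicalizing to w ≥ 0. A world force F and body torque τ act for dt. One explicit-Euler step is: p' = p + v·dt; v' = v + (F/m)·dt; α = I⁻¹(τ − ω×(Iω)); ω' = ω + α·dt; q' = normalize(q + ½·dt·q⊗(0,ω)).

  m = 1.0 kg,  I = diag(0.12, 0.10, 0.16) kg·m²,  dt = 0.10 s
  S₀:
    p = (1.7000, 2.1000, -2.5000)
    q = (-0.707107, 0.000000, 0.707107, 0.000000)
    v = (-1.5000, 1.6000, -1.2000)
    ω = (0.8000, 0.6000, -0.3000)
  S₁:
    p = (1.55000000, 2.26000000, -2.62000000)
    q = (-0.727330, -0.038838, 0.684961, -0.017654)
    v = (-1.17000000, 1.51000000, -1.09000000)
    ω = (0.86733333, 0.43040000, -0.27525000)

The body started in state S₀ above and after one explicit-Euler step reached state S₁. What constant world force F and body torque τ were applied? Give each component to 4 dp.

ω₁ − ω₀ = (0.06733333, -0.16960000, 0.02475000)
gyro term ω₀×Iω₀ = (-0.0108, 0.0096, -0.0096)
I·α + gyro = (0.0700, -0.1600, 0.0300)
v₁ − v₀ = (0.33000000, -0.09000000, 0.11000000)
F = m·Δv/dt = (3.3000, -0.9000, 1.1000)

F = (3.3000, -0.9000, 1.1000)
τ = (0.0700, -0.1600, 0.0300)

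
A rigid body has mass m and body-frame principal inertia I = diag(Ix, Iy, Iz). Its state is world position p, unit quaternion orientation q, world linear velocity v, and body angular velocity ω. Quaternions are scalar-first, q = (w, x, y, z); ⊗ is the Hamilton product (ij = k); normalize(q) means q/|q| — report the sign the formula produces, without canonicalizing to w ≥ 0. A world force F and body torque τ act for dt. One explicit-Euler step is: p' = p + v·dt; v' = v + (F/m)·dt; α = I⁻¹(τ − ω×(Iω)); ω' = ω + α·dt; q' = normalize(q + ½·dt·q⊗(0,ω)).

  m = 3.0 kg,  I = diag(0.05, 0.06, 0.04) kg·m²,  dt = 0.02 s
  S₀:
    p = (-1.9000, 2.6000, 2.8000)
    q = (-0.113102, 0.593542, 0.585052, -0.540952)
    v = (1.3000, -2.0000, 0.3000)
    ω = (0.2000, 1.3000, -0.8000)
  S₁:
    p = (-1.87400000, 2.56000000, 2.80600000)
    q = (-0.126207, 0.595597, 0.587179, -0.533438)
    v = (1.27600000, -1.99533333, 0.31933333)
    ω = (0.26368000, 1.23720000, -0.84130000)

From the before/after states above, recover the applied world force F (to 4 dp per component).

Δv = v₁−v₀ = (-0.02400000, 0.00466667, 0.01933333)
m·(v₁−v₀)/dt = (-3.6000, 0.7000, 2.9000)

F = (-3.6000, 0.7000, 2.9000)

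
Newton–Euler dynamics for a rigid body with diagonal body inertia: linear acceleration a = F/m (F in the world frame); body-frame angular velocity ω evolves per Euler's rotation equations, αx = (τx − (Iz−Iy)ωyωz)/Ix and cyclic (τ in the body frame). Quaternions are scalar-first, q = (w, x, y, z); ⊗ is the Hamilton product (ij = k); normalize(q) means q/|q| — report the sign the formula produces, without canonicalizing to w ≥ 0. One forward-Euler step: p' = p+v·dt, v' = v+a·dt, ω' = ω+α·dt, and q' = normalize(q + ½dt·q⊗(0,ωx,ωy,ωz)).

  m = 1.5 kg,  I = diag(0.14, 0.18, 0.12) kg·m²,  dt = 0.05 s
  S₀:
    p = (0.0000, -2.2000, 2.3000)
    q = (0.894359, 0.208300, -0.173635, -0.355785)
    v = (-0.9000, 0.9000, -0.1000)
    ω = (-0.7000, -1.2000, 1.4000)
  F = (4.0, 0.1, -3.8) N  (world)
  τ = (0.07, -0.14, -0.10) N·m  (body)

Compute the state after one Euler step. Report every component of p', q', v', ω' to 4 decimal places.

ω×(Iω) gyroscopic = (0.1008, -0.0196, 0.0336)
α = I⁻¹(τ − ω×Iω) = (-0.2200, -0.6689, -1.1133)
ω' = ω + α·dt = (-0.7110, -1.2334, 1.3443)
2q̇ = q⊗(0,ω) = (0.4355470, -1.2960823, -1.1158013, 0.8805981)
q + ½dt·q⊗(0,ω), renormalized = (0.9041, 0.1757, -0.2013, -0.3334)
a = (2.6667, 0.0667, -2.5333)
p' = p + v·dt = (-0.0450, -2.1550, 2.2950)
v + (F/m)dt = (-0.7667, 0.9033, -0.2267)

p' = (-0.0450, -2.1550, 2.2950)
q' = (0.9041, 0.1757, -0.2013, -0.3334)
v' = (-0.7667, 0.9033, -0.2267)
ω' = (-0.7110, -1.2334, 1.3443)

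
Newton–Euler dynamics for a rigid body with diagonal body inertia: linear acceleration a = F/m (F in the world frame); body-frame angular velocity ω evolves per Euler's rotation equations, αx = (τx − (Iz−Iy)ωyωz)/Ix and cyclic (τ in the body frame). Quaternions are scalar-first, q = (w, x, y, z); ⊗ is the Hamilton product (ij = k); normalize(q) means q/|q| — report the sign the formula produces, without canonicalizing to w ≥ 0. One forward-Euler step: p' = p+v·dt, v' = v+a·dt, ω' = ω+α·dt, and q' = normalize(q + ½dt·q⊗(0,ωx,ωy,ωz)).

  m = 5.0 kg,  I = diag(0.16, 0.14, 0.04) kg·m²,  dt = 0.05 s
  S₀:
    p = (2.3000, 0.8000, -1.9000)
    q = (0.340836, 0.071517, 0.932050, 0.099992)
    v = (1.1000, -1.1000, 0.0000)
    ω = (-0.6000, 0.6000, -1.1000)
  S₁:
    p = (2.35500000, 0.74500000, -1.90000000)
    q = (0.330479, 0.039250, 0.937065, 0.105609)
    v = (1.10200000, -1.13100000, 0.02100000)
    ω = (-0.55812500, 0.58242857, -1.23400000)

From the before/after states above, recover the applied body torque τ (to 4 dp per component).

τ = (0.2000, 0.0300, -0.1000)

ω₁ − ω₀ = (0.04187500, -0.01757143, -0.13400000)
gyro term ω₀×Iω₀ = (0.0660, 0.0792, 0.0072)
I·α + gyro = (0.2000, 0.0300, -0.1000)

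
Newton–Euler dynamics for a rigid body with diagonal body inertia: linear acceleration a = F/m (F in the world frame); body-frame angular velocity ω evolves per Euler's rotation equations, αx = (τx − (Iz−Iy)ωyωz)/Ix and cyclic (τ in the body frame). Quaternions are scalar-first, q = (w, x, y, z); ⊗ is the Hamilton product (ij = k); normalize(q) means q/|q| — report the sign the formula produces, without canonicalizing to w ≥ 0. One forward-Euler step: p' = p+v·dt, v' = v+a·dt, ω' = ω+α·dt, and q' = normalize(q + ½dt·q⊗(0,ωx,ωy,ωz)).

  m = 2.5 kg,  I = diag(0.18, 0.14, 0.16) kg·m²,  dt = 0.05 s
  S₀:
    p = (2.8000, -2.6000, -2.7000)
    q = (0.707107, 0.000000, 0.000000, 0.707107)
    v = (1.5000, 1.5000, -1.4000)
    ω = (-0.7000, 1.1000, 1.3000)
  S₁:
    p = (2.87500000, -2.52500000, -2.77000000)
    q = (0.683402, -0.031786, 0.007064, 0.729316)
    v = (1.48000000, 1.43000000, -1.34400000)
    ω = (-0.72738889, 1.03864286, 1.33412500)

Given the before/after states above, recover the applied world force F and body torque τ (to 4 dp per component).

Δω = ω₁−ω₀ = (-0.02738889, -0.06135714, 0.03412500)
precession coupling = (0.0286, -0.0182, 0.0308)
τ = I·(Δω/dt) + ω₀×(Iω₀) = (-0.0700, -0.1900, 0.1400)
Δv = v₁−v₀ = (-0.02000000, -0.07000000, 0.05600000)
m·(v₁−v₀)/dt = (-1.0000, -3.5000, 2.8000)

F = (-1.0000, -3.5000, 2.8000)
τ = (-0.0700, -0.1900, 0.1400)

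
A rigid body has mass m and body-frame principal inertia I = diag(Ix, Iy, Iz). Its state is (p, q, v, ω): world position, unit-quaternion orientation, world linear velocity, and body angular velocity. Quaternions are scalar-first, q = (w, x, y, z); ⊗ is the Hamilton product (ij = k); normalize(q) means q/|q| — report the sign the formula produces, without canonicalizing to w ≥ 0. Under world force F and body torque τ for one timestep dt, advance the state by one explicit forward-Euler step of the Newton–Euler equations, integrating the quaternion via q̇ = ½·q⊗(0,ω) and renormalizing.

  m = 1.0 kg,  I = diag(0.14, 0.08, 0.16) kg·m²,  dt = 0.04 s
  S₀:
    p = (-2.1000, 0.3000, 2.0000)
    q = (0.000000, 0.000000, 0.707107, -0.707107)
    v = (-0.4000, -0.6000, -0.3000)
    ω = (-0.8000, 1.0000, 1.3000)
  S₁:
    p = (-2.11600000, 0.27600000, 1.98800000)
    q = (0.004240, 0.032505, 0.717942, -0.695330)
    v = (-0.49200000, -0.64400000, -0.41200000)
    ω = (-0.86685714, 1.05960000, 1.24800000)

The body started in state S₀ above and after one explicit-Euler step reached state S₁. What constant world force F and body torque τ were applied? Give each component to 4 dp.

F = (-2.3000, -1.1000, -2.8000)
τ = (-0.1300, 0.1400, -0.1600)

rate change Δω = (-0.06685714, 0.05960000, -0.05200000)
I·α + gyro = (-0.1300, 0.1400, -0.1600)
Δv = v₁−v₀ = (-0.09200000, -0.04400000, -0.11200000)
F = m·Δv/dt = (-2.3000, -1.1000, -2.8000)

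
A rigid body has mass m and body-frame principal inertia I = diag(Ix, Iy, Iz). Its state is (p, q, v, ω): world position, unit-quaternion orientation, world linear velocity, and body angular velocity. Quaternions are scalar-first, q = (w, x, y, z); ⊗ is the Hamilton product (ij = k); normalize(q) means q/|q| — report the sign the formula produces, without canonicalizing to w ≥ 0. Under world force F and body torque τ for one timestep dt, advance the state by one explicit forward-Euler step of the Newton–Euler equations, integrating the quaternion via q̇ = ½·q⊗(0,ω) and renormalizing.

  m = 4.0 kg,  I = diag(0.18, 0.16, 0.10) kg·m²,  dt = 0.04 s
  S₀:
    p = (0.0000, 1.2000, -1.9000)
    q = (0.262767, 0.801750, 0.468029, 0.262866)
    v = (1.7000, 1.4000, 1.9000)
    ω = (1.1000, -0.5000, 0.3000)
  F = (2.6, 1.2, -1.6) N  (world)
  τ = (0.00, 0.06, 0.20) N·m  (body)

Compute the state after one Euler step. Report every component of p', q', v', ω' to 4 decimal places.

p' = (0.0680, 1.2560, -1.8240)
q' = (0.2482, 0.8127, 0.4662, 0.2461)
v' = (1.7260, 1.4120, 1.8840)
ω' = (1.0980, -0.4916, 0.3756)

precession coupling ω×(Iω) = (0.0090, 0.0264, 0.0110)
(τ − ω×Iω)/I = (-0.0500, 0.2100, 1.8900)
ω' = ω + α·dt = (1.0980, -0.4916, 0.3756)
2q̇ = q⊗(0,ω) = (-0.7267703, 0.5608854, -0.0827559, -0.8368768)
q' = normalize(q + ½dt·q⊗(0,ω)) = (0.2482, 0.8127, 0.4662, 0.2461)
p' = p + v·dt = (0.0680, 1.2560, -1.8240)
v' = v + a·dt = (1.7260, 1.4120, 1.8840)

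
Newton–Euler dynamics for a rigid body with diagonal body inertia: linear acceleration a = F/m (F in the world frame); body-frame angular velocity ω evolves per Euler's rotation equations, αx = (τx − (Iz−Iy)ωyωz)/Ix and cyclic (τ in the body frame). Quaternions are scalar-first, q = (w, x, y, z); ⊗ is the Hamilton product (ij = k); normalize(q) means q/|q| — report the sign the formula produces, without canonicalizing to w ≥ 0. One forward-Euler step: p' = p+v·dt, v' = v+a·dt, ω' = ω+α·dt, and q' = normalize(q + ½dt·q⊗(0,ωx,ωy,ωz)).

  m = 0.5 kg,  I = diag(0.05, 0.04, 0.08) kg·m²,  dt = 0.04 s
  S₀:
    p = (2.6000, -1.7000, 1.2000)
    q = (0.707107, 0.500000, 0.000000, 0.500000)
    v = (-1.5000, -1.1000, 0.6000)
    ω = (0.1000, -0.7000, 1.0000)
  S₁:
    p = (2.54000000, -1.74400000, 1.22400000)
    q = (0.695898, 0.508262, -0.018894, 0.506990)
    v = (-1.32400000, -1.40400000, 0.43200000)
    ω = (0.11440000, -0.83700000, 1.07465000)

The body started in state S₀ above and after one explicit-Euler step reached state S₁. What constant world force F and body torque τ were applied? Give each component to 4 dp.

F = (2.2000, -3.8000, -2.1000)
τ = (-0.0100, -0.1400, 0.1500)

v₁ − v₀ = (0.17600000, -0.30400000, -0.16800000)
F = m·Δv/dt = (2.2000, -3.8000, -2.1000)
Δω = ω₁−ω₀ = (0.01440000, -0.13700000, 0.07465000)
τ = I·(Δω/dt) + ω₀×(Iω₀) = (-0.0100, -0.1400, 0.1500)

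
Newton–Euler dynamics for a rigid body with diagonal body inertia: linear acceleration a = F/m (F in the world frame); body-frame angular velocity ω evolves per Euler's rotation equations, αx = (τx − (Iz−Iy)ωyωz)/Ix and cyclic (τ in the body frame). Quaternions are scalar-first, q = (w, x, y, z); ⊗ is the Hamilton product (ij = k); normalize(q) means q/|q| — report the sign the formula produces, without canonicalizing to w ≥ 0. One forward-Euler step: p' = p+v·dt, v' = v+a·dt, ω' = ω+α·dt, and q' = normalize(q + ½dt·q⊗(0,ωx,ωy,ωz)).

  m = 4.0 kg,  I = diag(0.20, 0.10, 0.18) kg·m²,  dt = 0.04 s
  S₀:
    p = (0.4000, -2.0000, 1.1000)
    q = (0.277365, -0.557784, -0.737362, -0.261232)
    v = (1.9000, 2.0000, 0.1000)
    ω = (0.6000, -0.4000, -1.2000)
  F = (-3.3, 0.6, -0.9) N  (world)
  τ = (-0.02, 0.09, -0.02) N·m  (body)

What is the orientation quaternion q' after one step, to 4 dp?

Hamilton product q⊗(0,ω) = (-0.2737528, 0.9467606, -0.9370260, 0.3326928)
q' = normalize(q + ½dt·q⊗(0,ω)) = (0.2718, -0.5386, -0.7558, -0.2545)

q' = (0.2718, -0.5386, -0.7558, -0.2545)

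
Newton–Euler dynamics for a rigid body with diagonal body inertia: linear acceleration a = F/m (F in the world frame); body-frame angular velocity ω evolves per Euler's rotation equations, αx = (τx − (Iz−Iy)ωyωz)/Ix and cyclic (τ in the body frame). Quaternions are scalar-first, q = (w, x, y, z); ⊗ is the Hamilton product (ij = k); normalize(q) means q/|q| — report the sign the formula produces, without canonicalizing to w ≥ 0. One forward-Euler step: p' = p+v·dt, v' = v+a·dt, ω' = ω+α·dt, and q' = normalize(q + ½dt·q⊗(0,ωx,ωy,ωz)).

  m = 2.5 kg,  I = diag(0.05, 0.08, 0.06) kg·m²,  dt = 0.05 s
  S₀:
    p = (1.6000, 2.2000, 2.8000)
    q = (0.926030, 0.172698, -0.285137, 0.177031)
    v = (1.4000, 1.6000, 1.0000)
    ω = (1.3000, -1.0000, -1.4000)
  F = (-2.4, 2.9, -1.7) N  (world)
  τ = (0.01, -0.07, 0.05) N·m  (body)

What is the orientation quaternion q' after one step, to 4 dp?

2q̇ = q⊗(0,ω) = (-0.2618010, 1.7800618, -0.4541125, -1.0984619)
q' = normalize(q + ½dt·q⊗(0,ω)) = (0.9182, 0.2169, -0.2961, 0.1494)

q' = (0.9182, 0.2169, -0.2961, 0.1494)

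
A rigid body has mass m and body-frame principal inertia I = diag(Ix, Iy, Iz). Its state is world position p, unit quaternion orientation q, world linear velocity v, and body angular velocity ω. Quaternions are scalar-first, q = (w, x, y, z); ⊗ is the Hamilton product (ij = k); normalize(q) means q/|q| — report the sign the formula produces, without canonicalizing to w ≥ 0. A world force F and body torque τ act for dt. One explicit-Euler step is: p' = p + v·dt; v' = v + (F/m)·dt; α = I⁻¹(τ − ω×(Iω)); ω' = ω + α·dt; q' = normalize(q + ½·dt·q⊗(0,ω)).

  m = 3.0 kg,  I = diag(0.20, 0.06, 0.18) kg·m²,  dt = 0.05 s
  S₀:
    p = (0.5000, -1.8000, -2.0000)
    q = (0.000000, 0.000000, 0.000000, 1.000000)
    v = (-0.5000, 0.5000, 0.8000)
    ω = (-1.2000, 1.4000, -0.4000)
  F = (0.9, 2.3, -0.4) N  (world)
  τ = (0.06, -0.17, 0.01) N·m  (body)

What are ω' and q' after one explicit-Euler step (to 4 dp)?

ω' = (-1.1682, 1.2503, -0.4626)
q' = (0.0100, -0.0350, -0.0300, 0.9989)

(τ − ω×Iω)/I = (0.6360, -2.9933, -1.2511)
ω' = ω + α·dt = (-1.1682, 1.2503, -0.4626)
2q̇ = q⊗(0,ω) = (0.4000000, -1.4000000, -1.2000000, 0.0000000)
q + ½dt·q⊗(0,ω), renormalized = (0.0100, -0.0350, -0.0300, 0.9989)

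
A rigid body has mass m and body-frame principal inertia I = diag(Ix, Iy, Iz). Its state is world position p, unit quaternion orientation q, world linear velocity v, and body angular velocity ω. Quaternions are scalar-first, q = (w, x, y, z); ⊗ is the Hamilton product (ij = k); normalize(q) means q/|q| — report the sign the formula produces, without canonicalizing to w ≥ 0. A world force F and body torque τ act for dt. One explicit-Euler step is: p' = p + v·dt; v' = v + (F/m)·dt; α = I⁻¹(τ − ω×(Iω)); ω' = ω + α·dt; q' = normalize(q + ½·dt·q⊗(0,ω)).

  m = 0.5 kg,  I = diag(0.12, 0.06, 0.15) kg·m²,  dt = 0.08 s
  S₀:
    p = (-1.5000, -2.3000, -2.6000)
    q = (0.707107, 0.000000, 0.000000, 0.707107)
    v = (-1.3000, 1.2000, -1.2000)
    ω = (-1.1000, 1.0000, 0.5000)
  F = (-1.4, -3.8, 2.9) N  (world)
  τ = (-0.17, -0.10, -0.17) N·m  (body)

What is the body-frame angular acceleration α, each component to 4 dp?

α = (-1.7917, -1.9417, -1.5733)

ω×(Iω) gyroscopic = (0.0450, 0.0165, 0.0660)
angular accel α = (-1.7917, -1.9417, -1.5733)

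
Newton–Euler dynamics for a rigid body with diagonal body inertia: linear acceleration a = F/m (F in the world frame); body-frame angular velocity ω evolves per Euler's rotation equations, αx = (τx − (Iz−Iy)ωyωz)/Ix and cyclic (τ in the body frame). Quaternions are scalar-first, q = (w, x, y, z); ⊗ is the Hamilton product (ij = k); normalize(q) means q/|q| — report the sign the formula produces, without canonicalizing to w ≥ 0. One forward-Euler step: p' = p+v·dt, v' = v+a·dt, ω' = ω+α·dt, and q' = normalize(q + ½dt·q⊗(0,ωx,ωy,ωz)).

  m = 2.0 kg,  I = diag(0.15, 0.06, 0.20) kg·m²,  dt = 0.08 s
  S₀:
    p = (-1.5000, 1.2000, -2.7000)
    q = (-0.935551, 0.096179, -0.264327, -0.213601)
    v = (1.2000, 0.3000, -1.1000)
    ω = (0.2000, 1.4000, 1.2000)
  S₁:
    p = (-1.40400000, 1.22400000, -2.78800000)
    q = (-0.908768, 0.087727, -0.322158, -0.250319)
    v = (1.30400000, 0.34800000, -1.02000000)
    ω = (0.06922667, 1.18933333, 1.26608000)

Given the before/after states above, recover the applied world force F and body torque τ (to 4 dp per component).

F = (2.6000, 1.2000, 2.0000)
τ = (-0.0100, -0.1700, 0.1400)

Δω = ω₁−ω₀ = (-0.13077333, -0.21066667, 0.06608000)
I·α + gyro = (-0.0100, -0.1700, 0.1400)
v₁ − v₀ = (0.10400000, 0.04800000, 0.08000000)
F = m·Δv/dt = (2.6000, 1.2000, 2.0000)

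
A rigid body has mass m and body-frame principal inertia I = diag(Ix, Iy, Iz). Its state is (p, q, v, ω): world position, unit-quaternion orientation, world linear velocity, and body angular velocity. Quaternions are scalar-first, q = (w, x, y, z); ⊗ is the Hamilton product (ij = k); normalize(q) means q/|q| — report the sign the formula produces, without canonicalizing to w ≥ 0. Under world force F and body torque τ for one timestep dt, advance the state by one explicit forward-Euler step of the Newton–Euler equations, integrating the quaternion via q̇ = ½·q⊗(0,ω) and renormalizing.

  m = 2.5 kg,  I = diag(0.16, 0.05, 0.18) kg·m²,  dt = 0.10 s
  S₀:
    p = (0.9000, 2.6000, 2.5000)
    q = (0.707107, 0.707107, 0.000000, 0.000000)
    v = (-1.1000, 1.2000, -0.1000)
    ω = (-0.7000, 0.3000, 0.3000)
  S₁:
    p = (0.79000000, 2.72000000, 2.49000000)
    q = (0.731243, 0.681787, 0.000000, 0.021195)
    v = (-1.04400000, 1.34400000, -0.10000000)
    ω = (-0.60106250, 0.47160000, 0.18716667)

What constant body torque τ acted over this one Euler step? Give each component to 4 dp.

τ = (0.1700, 0.0900, -0.1800)

rate change Δω = (0.09893750, 0.17160000, -0.11283333)
I·α + gyro = (0.1700, 0.0900, -0.1800)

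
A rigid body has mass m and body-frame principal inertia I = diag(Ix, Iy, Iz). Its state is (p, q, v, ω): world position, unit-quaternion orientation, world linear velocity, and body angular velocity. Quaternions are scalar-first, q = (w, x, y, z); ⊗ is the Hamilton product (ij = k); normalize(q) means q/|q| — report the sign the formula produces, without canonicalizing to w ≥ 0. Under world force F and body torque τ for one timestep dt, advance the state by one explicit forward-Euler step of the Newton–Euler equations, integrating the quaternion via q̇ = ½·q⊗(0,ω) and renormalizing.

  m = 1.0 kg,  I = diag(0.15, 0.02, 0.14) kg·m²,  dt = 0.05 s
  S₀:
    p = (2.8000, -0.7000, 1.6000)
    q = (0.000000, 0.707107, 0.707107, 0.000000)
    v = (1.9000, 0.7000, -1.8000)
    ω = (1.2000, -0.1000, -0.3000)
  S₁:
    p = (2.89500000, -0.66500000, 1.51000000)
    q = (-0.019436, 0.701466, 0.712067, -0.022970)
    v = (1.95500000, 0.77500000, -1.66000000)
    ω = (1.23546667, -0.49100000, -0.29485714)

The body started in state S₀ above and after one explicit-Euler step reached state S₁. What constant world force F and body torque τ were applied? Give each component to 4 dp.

velocity change Δv = (0.05500000, 0.07500000, 0.14000000)
F = m·Δv/dt = (1.1000, 1.5000, 2.8000)
rate change Δω = (0.03546667, -0.39100000, 0.00514286)
τ = I·(Δω/dt) + ω₀×(Iω₀) = (0.1100, -0.1600, 0.0300)

F = (1.1000, 1.5000, 2.8000)
τ = (0.1100, -0.1600, 0.0300)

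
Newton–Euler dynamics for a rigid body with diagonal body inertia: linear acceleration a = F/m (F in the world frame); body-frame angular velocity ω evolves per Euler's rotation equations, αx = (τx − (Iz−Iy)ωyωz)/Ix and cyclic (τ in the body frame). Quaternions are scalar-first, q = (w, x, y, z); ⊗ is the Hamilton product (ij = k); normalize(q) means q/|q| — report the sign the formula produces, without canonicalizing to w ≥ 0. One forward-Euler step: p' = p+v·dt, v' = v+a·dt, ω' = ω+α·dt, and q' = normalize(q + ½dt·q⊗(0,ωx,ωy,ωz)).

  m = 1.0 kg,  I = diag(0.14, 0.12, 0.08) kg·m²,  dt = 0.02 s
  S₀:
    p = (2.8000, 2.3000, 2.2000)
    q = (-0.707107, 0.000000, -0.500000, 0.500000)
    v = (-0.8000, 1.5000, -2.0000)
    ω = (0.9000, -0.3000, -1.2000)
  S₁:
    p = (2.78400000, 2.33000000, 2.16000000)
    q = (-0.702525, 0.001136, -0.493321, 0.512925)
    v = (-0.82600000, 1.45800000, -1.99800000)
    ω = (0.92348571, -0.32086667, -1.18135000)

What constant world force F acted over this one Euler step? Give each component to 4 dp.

velocity change Δv = (-0.02600000, -0.04200000, 0.00200000)
F = m·Δv/dt = (-1.3000, -2.1000, 0.1000)

F = (-1.3000, -2.1000, 0.1000)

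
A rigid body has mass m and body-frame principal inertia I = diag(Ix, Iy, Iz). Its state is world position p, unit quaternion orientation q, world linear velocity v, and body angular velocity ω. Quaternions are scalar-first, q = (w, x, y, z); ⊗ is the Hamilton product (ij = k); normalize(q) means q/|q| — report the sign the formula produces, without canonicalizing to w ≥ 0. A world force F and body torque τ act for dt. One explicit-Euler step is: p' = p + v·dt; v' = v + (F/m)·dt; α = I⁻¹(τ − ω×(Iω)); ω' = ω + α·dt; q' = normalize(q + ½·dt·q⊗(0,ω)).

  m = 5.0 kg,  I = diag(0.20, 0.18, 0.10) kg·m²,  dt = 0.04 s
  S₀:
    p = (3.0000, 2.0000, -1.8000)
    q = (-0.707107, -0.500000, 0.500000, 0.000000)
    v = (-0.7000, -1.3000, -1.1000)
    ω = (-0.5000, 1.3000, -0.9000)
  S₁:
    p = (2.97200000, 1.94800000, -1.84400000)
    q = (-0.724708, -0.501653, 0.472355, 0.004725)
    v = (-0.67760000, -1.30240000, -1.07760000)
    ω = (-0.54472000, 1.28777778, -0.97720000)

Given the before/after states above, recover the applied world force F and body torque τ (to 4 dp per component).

F = (2.8000, -0.3000, 2.8000)
τ = (-0.1300, -0.0100, -0.1800)

rate change Δω = (-0.04472000, -0.01222222, -0.07720000)
I·α + gyro = (-0.1300, -0.0100, -0.1800)
Δv = v₁−v₀ = (0.02240000, -0.00240000, 0.02240000)
F = m·Δv/dt = (2.8000, -0.3000, 2.8000)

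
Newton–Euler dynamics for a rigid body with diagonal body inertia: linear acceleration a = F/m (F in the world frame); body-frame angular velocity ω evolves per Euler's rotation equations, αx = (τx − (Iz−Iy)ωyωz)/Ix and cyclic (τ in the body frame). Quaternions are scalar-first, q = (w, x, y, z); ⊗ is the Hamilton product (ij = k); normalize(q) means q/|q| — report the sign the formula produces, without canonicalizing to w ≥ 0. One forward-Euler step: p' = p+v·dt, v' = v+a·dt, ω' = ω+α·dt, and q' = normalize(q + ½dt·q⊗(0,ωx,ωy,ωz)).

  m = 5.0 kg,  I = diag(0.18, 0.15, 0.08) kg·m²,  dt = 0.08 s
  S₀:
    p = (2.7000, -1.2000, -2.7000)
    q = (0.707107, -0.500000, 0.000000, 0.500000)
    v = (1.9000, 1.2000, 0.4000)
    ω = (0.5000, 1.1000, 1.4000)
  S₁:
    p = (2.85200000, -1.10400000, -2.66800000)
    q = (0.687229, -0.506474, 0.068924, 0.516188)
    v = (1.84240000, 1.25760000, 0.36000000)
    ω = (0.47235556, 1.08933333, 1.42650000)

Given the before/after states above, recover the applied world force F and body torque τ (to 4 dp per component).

velocity change Δv = (-0.05760000, 0.05760000, -0.04000000)
m·(v₁−v₀)/dt = (-3.6000, 3.6000, -2.5000)
Δω = ω₁−ω₀ = (-0.02764444, -0.01066667, 0.02650000)
precession coupling = (-0.1078, 0.0700, -0.0165)
applied torque τ = (-0.1700, 0.0500, 0.0100)

F = (-3.6000, 3.6000, -2.5000)
τ = (-0.1700, 0.0500, 0.0100)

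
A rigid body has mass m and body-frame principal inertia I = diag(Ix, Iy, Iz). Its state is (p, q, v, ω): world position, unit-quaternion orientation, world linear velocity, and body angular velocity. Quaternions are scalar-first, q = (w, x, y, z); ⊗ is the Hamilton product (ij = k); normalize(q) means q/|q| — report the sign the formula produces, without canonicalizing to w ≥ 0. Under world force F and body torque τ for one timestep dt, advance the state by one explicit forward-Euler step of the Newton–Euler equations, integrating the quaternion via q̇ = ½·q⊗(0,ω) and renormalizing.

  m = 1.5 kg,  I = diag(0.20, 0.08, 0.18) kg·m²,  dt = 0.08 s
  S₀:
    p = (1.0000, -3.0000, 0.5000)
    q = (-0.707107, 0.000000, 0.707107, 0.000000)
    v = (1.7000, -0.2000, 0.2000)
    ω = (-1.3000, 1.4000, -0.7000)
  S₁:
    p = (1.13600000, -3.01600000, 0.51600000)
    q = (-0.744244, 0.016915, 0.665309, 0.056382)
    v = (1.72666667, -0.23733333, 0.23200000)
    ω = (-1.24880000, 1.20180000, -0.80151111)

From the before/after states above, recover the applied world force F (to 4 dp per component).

v₁ − v₀ = (0.02666667, -0.03733333, 0.03200000)
m·(v₁−v₀)/dt = (0.5000, -0.7000, 0.6000)

F = (0.5000, -0.7000, 0.6000)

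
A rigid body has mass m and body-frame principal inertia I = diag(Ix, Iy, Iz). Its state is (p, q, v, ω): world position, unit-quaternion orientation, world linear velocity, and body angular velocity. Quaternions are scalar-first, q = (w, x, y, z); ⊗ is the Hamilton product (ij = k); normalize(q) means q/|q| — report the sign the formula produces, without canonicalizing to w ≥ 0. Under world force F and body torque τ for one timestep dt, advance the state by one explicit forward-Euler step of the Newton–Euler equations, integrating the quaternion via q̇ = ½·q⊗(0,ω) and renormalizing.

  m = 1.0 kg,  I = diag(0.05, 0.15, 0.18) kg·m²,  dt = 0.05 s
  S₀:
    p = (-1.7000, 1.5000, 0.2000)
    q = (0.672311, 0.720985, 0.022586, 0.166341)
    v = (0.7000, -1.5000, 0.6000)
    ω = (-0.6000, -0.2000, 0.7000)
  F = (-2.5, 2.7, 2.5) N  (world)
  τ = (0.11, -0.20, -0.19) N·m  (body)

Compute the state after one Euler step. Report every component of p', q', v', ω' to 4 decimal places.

α = I⁻¹(τ − ω×Iω) = (2.2840, -1.6973, -1.1222)
new body rate ω' = (-0.4858, -0.2849, 0.6439)
Hamilton product q⊗(0,ω) = (0.3206695, -0.3543082, -0.7389563, 0.3399723)
q + ½dt·q⊗(0,ω), renormalized = (0.6801, 0.7119, 0.0041, 0.1748)
p' = p + v·dt = (-1.6650, 1.4250, 0.2300)
v + (F/m)dt = (0.5750, -1.3650, 0.7250)

p' = (-1.6650, 1.4250, 0.2300)
q' = (0.6801, 0.7119, 0.0041, 0.1748)
v' = (0.5750, -1.3650, 0.7250)
ω' = (-0.4858, -0.2849, 0.6439)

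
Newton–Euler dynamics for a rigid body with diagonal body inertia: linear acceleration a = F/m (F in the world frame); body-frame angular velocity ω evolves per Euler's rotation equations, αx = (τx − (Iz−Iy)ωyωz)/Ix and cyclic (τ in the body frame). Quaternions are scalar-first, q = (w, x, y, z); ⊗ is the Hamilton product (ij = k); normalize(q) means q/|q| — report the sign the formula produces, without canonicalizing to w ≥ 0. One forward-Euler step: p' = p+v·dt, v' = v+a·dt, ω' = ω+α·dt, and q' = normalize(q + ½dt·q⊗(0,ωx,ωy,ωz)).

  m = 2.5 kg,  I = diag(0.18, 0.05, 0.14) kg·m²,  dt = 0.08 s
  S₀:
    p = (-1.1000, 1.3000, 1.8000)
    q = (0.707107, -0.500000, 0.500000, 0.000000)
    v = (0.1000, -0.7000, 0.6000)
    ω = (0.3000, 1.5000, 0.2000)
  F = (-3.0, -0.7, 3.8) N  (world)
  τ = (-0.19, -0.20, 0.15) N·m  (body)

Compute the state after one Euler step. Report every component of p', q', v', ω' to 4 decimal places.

precession coupling ω×(Iω) = (0.0270, 0.0024, -0.0585)
α = I⁻¹(τ − ω×Iω) = (-1.2056, -4.0480, 1.4893)
new body rate ω' = (0.2036, 1.1762, 0.3191)
2q̇ = q⊗(0,ω) = (-0.6000000, 0.3121321, 1.1606605, -0.7585786)
q + ½dt·q⊗(0,ω), renormalized = (0.6818, -0.4866, 0.5454, -0.0303)
a = F/m = (-1.2000, -0.2800, 1.5200)
p + v·dt = (-1.0920, 1.2440, 1.8480)
v + (F/m)dt = (0.0040, -0.7224, 0.7216)

p' = (-1.0920, 1.2440, 1.8480)
q' = (0.6818, -0.4866, 0.5454, -0.0303)
v' = (0.0040, -0.7224, 0.7216)
ω' = (0.2036, 1.1762, 0.3191)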